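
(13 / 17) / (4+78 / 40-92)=-260 / 29257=-0.01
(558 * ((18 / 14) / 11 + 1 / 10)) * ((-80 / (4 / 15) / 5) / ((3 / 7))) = -186372 / 11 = -16942.91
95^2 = 9025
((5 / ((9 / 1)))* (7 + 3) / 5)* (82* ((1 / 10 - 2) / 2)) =-779 / 9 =-86.56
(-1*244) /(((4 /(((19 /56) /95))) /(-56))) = 61 /5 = 12.20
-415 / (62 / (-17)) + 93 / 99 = 234737 / 2046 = 114.73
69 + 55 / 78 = 5437 / 78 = 69.71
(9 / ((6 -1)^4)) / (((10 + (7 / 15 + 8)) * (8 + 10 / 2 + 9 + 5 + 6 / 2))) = 9 / 346250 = 0.00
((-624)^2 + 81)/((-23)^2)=389457/529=736.21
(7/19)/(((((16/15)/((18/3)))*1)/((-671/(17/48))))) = -3926.28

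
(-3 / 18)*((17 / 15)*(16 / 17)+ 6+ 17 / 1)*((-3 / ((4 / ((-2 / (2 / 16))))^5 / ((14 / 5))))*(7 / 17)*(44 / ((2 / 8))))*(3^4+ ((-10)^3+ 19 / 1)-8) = 2894687961088 / 1275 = 2270343498.89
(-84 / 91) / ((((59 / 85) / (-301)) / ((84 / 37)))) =25789680 / 28379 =908.76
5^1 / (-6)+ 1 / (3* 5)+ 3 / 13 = -209 / 390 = -0.54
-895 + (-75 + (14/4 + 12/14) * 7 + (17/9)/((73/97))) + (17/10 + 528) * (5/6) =-1302367/2628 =-495.57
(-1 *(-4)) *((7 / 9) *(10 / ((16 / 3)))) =5.83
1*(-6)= -6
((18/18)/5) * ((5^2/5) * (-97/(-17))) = 97/17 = 5.71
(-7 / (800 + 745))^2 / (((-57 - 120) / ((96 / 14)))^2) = 0.00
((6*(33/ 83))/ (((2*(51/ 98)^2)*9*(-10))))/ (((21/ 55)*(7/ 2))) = -23716/ 647649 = -0.04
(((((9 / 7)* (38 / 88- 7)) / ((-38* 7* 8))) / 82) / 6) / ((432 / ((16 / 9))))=289 / 8706652416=0.00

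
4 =4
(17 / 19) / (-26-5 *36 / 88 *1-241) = -374 / 112461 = -0.00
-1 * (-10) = 10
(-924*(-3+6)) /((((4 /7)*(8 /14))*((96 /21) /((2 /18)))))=-26411 /128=-206.34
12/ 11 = 1.09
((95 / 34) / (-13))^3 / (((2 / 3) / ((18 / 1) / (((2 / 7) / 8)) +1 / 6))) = -2593559375 / 345403552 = -7.51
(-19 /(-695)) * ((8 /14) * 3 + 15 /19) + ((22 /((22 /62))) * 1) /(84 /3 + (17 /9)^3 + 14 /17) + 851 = 1828561888078 /2144156315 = 852.81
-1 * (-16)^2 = -256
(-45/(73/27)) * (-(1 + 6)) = 8505/73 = 116.51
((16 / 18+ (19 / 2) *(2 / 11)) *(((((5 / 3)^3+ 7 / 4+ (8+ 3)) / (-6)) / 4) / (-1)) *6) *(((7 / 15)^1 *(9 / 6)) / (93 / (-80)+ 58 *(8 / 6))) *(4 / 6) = 3403001 / 48865113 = 0.07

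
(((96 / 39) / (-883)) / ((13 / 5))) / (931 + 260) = -160 / 177729357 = -0.00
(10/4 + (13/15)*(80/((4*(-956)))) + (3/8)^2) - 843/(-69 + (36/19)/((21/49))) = 15.68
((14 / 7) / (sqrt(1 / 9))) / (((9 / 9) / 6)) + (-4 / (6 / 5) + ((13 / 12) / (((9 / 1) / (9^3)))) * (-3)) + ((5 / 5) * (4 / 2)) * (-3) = -2839 / 12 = -236.58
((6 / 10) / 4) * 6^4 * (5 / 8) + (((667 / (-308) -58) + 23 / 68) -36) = 67211 / 2618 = 25.67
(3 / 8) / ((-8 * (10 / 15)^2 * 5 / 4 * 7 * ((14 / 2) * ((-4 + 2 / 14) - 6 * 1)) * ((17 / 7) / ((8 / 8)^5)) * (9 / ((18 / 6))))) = 3 / 125120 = 0.00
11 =11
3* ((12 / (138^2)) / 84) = 1 / 44436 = 0.00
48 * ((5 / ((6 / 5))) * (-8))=-1600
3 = 3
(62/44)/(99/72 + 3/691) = 85684/83875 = 1.02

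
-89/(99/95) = -8455/99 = -85.40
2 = 2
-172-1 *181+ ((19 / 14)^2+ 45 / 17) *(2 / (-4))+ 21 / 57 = -44932983 / 126616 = -354.88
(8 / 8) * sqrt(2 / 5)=sqrt(10) / 5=0.63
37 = 37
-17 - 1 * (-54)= 37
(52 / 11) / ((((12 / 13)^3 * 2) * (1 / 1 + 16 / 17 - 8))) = -485537 / 978912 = -0.50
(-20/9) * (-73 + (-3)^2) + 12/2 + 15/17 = 22813/153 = 149.10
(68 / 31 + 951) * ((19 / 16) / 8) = 561431 / 3968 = 141.49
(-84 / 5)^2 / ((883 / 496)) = 158.54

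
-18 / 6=-3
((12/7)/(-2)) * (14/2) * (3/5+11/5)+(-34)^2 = 5696/5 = 1139.20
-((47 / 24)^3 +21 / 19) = -2262941 / 262656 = -8.62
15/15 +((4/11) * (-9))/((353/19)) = 3199/3883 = 0.82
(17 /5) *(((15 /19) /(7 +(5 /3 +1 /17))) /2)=2601 /16910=0.15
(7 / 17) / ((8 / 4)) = 7 / 34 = 0.21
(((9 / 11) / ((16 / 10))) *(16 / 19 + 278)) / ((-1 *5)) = -23841 / 836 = -28.52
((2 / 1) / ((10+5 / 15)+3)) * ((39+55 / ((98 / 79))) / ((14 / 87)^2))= 482.74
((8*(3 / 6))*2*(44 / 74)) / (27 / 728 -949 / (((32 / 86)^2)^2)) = -1049624576 / 10924028531875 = -0.00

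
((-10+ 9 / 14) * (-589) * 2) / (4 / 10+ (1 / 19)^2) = 139271995 / 5089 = 27367.26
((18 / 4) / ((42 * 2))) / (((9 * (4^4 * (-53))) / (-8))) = 1 / 284928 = 0.00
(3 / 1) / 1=3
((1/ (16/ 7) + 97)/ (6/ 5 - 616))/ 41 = -7795/ 2016544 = -0.00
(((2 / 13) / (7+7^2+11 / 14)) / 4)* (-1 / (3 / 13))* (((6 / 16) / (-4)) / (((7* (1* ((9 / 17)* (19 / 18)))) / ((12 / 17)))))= 1 / 20140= 0.00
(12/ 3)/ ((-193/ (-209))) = 836/ 193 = 4.33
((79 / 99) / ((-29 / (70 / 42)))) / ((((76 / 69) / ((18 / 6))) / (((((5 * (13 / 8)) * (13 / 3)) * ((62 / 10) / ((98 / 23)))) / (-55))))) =218943049 / 1881722304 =0.12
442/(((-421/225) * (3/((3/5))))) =-19890/421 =-47.24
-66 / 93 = -22 / 31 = -0.71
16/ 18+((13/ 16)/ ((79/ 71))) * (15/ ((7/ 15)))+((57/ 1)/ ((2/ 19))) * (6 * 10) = 32514.36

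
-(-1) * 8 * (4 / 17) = 32 / 17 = 1.88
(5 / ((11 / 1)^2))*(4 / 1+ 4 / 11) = 240 / 1331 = 0.18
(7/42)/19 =1/114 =0.01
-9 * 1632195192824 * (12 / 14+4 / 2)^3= -342618232896000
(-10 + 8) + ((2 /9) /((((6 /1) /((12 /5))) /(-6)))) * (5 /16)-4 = -37 /6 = -6.17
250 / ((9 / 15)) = 1250 / 3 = 416.67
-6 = -6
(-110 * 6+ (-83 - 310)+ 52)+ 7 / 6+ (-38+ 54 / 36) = -3109 / 3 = -1036.33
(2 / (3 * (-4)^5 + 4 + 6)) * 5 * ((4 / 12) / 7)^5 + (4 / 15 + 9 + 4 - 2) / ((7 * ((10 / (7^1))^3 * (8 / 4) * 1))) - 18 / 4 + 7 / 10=-3.52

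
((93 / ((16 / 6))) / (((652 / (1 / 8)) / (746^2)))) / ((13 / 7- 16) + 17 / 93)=-25269861141 / 94806016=-266.54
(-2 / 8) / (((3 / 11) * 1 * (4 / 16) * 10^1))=-11 / 30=-0.37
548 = 548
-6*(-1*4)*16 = 384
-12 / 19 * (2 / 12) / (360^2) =-1 / 1231200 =-0.00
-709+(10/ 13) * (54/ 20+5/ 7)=-706.37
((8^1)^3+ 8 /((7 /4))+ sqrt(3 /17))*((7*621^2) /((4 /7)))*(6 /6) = 18896409*sqrt(51) /68+ 2440336248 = 2442320767.89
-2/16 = -0.12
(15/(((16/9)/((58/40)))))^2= 613089/4096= 149.68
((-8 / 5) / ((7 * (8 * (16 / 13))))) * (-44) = 143 / 140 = 1.02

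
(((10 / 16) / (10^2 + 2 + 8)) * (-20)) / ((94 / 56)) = -0.07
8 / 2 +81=85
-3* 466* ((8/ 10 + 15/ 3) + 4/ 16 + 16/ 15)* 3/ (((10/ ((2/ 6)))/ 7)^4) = -238877891/ 2700000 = -88.47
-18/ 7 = -2.57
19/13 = 1.46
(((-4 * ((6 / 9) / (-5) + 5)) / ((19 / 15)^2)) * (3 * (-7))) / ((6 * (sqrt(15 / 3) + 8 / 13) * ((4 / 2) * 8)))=0.93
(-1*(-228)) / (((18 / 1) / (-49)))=-1862 / 3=-620.67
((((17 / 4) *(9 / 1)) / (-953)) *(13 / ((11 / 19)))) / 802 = -37791 / 33629464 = -0.00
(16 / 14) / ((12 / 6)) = 4 / 7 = 0.57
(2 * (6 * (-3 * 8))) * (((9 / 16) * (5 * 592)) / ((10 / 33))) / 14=-791208 / 7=-113029.71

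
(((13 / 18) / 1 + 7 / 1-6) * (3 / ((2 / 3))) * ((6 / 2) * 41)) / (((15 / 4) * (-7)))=-1271 / 35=-36.31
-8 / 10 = -4 / 5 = -0.80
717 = 717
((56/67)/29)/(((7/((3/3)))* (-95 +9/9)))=-4/91321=-0.00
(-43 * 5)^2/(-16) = -46225/16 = -2889.06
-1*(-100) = 100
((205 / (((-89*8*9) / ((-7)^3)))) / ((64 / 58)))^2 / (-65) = -831614309645 / 546623520768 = -1.52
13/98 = 0.13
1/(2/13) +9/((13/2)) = 205/26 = 7.88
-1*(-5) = 5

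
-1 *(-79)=79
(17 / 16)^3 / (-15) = -0.08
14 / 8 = 7 / 4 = 1.75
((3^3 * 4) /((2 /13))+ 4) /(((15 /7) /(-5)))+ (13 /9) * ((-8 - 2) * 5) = -15476 /9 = -1719.56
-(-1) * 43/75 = 43/75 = 0.57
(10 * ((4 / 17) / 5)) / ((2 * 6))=2 / 51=0.04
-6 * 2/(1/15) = -180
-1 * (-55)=55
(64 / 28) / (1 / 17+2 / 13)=10.75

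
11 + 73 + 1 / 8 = 84.12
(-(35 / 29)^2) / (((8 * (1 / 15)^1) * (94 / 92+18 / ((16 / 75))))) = -0.03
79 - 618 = -539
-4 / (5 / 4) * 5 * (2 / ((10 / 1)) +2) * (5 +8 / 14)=-6864 / 35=-196.11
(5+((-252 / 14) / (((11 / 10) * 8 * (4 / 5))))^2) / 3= 89345 / 23232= 3.85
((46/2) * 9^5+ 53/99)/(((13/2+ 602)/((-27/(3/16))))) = -4302548032/13387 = -321397.48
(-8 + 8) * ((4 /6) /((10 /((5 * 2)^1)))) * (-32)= 0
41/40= 1.02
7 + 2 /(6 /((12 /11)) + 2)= 109 /15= 7.27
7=7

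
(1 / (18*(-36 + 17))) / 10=-1 / 3420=-0.00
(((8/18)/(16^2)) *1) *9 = 1/64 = 0.02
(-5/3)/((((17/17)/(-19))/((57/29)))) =1805/29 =62.24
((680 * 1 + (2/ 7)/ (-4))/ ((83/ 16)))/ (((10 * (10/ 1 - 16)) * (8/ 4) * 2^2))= -3173/ 11620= -0.27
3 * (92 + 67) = 477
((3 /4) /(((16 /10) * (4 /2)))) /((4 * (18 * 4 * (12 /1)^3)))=5 /10616832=0.00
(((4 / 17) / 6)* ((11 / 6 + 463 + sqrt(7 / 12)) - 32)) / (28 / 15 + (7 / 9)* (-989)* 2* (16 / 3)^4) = -150255 / 11018551156 - 405* sqrt(21) / 77129858092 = -0.00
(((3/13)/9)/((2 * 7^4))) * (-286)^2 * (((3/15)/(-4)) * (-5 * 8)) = 6292/7203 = 0.87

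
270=270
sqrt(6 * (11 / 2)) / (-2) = -sqrt(33) / 2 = -2.87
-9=-9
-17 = -17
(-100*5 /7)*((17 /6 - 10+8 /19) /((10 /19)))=19225 /21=915.48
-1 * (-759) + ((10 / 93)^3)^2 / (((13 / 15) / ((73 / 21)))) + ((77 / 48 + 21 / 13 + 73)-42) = 793.22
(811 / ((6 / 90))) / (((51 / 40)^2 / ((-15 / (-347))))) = 32440000 / 100283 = 323.48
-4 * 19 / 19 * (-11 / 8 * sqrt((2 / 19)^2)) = 11 / 19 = 0.58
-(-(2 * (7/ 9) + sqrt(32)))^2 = -2788/ 81 - 112 * sqrt(2)/ 9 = -52.02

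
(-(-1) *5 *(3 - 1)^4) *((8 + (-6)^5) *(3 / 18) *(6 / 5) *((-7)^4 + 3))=-298788352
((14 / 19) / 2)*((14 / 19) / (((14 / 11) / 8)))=616 / 361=1.71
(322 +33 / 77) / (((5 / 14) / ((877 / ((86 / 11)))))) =21773279 / 215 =101271.07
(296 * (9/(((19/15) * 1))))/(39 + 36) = 2664/95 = 28.04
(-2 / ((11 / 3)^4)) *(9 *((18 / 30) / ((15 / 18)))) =-0.07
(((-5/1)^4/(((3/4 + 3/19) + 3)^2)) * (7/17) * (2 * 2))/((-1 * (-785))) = 20216000/235429821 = 0.09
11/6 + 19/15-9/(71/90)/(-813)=599171/192410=3.11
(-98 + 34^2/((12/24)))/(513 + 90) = 246/67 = 3.67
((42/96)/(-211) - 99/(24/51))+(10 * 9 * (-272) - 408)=-84732121/3376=-25098.38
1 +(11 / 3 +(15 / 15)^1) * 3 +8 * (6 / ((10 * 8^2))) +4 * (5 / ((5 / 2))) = 923 / 40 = 23.08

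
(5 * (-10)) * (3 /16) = -75 /8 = -9.38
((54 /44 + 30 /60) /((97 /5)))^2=9025 /1138489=0.01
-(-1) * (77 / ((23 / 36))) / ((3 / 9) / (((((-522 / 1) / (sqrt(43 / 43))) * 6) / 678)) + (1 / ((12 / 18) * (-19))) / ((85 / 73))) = -1752659370 / 2035339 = -861.11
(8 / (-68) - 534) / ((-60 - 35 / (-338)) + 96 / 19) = 58311760 / 5987519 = 9.74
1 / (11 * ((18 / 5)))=5 / 198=0.03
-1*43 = -43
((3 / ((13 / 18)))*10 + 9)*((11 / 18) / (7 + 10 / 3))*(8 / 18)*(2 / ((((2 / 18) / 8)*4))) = 47.82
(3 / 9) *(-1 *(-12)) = 4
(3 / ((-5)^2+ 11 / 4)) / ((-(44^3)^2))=-1 / 67120903168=-0.00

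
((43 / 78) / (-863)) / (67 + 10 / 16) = -172 / 18208437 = -0.00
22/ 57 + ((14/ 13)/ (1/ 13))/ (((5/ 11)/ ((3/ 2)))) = 13277/ 285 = 46.59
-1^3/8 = -0.12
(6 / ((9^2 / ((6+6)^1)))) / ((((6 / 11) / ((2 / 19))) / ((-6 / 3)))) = -176 / 513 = -0.34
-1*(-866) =866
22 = 22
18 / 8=9 / 4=2.25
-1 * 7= -7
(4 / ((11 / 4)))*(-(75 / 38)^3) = -11.18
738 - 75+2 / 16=5305 / 8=663.12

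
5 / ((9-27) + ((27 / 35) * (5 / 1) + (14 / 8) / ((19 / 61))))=-532 / 907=-0.59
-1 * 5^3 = -125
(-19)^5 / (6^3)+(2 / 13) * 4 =-32187559 / 2808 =-11462.81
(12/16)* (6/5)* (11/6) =33/20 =1.65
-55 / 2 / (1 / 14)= -385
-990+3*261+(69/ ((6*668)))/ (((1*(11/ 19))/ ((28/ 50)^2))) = -475302337/ 2296250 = -206.99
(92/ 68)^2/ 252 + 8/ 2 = 291841/ 72828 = 4.01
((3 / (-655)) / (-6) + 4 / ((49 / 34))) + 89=91.78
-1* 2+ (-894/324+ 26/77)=-18385/4158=-4.42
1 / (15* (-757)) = -1 / 11355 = -0.00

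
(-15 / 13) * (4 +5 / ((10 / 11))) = -285 / 26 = -10.96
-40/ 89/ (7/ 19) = -760/ 623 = -1.22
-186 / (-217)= 6 / 7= 0.86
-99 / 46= -2.15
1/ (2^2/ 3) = 3/ 4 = 0.75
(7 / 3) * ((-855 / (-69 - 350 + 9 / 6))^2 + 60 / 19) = 9089864 / 529891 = 17.15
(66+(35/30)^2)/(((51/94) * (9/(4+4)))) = 455900/4131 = 110.36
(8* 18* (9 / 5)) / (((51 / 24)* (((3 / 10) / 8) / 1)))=55296 / 17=3252.71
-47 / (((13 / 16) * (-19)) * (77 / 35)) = 3760 / 2717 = 1.38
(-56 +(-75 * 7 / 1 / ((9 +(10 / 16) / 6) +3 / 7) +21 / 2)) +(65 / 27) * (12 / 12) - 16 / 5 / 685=-58155777317 / 592394850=-98.17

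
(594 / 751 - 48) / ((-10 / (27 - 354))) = -5796729 / 3755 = -1543.74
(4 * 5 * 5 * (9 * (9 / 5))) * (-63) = -102060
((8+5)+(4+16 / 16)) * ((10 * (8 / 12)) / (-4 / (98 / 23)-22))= -1470 / 281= -5.23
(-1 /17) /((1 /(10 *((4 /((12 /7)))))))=-70 /51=-1.37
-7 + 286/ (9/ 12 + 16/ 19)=1899/ 11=172.64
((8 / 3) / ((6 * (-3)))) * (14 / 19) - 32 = -16472 / 513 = -32.11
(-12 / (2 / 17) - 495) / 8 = -597 / 8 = -74.62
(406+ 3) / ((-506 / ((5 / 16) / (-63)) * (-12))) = -2045 / 6120576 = -0.00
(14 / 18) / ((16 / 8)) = 0.39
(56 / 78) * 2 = 56 / 39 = 1.44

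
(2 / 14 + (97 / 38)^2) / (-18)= -0.37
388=388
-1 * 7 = -7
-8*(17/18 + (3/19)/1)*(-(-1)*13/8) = -4901/342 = -14.33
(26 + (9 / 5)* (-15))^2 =1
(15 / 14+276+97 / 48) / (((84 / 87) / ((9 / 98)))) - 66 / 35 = 37894461 / 1536640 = 24.66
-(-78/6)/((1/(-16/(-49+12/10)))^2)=83200/57121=1.46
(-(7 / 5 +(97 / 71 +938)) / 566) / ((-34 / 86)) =7180398 / 1707905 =4.20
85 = 85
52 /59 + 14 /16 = 829 /472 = 1.76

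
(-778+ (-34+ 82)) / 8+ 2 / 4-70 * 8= -2603 / 4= -650.75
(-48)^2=2304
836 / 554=418 / 277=1.51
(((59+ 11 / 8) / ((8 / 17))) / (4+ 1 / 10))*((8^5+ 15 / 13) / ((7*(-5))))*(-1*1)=499696827 / 17056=29297.42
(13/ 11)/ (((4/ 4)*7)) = 13/ 77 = 0.17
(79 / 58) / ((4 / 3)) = 237 / 232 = 1.02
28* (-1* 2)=-56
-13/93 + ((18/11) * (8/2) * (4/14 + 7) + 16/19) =6583981/136059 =48.39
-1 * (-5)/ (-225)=-1/ 45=-0.02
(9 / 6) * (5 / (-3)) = -5 / 2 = -2.50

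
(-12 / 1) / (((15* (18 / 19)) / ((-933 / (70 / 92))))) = 543628 / 525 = 1035.48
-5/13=-0.38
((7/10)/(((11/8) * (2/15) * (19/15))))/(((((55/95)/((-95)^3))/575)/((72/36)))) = -621168187500/121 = -5133621384.30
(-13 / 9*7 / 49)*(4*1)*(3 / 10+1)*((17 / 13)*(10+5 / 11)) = -10166 / 693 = -14.67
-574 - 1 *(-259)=-315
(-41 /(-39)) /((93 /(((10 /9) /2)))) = 205 /32643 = 0.01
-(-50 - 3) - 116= -63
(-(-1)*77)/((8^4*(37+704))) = 77/3035136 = 0.00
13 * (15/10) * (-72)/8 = -351/2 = -175.50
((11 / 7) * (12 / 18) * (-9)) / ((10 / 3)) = -2.83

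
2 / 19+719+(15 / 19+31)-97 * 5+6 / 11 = 266.44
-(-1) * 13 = 13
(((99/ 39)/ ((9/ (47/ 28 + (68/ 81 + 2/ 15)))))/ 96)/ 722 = 330737/ 30653925120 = 0.00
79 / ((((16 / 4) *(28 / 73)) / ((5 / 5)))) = 5767 / 112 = 51.49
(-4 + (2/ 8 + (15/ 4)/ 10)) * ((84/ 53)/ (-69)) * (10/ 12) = 315/ 4876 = 0.06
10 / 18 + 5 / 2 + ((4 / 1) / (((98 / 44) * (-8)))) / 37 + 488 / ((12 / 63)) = 83707825 / 32634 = 2565.05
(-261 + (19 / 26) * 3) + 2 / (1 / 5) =-6469 / 26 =-248.81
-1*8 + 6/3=-6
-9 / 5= -1.80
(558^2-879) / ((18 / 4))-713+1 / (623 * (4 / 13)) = 510488731 / 7476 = 68283.67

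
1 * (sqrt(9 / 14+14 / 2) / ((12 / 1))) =sqrt(1498) / 168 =0.23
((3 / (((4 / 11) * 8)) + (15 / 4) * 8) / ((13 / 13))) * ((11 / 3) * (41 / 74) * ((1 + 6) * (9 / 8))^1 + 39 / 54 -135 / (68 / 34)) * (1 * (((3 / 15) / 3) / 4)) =-89553043 / 3409920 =-26.26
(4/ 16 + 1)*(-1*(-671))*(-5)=-4193.75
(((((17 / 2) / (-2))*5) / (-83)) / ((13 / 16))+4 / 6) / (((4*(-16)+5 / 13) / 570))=-603820 / 68641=-8.80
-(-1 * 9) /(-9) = -1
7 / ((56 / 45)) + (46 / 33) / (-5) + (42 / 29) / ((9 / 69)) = 629693 / 38280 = 16.45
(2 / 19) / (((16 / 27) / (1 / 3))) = 9 / 152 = 0.06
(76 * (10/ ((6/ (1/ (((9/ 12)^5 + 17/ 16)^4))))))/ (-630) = -41781441855488/ 593162963200269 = -0.07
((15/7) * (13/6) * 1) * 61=3965/14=283.21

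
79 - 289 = -210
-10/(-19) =10/19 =0.53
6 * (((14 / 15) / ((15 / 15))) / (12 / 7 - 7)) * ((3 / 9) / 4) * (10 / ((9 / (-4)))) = 392 / 999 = 0.39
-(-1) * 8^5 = 32768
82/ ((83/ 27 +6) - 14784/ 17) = -37638/ 395003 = -0.10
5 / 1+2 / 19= 97 / 19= 5.11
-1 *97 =-97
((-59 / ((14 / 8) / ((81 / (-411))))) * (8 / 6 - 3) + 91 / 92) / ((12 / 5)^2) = -22244275 / 12704832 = -1.75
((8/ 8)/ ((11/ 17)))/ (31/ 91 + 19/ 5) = 7735/ 20724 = 0.37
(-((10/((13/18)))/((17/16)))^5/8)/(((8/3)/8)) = -74300837068800000/527182965101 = -140939.37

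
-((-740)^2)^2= -299865760000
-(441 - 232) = -209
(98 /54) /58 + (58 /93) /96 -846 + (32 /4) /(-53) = -846.11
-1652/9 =-183.56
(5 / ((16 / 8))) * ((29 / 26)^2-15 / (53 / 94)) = -4542935 / 71656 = -63.40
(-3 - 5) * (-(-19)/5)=-152/5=-30.40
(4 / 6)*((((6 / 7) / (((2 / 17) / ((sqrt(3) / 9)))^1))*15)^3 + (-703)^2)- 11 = 1228250*sqrt(3) / 343 + 988385 / 3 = 335663.97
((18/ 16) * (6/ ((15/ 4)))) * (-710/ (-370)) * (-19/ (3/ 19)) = -76893/ 185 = -415.64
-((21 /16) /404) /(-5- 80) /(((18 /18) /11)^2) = 2541 /549440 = 0.00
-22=-22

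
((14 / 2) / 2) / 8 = 7 / 16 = 0.44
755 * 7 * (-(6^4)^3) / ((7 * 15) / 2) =-219129421824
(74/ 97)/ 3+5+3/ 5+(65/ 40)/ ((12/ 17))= 126587/ 15520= 8.16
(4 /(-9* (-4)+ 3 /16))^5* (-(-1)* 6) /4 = 536870912 /21690599919633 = 0.00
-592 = -592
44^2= 1936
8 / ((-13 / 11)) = -6.77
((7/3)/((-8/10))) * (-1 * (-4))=-35/3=-11.67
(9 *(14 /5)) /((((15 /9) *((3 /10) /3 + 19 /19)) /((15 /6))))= 34.36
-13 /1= -13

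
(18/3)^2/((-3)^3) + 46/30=0.20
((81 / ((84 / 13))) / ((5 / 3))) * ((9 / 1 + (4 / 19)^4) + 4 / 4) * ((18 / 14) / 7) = 6176473641 / 447001030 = 13.82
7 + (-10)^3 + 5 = -988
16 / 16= 1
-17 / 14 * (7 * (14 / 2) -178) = 2193 / 14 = 156.64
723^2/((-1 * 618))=-174243/206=-845.84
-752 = -752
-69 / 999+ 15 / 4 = 4903 / 1332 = 3.68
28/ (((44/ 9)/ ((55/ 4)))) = 315/ 4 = 78.75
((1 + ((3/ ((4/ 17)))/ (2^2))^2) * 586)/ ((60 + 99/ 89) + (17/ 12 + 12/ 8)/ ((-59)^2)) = 778024271127/ 7270432736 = 107.01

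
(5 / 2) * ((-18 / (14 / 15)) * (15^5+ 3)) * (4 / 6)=-170860050 / 7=-24408578.57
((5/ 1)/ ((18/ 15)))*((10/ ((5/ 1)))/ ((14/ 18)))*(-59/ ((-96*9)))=1475/ 2016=0.73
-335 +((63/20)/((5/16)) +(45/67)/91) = -49524806/152425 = -324.91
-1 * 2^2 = -4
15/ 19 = 0.79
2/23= 0.09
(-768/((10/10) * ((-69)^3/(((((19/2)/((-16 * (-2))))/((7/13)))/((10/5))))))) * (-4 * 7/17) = -1976/1861551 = -0.00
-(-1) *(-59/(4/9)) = -531/4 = -132.75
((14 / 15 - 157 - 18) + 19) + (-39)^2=1365.93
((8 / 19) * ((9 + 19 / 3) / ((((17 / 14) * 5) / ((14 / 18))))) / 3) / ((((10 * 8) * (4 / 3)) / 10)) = 1127 / 43605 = 0.03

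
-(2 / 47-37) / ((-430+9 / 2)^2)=6948 / 34037447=0.00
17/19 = 0.89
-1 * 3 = -3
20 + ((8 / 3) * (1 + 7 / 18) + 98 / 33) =7922 / 297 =26.67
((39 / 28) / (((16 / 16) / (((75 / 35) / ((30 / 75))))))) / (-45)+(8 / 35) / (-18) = -3149 / 17640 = -0.18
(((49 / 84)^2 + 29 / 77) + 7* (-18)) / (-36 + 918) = -0.14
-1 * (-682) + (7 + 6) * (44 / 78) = 2068 / 3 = 689.33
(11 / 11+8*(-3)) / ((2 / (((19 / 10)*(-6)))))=1311 / 10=131.10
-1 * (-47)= 47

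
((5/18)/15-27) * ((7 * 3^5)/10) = -91791/20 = -4589.55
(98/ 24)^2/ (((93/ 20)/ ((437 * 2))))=5246185/ 1674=3133.92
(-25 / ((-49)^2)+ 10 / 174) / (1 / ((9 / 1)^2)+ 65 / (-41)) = -5440905 / 181870948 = -0.03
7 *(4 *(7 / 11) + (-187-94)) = -21441 / 11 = -1949.18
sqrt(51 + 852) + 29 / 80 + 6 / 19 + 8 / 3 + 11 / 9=62479 / 13680 + sqrt(903)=34.62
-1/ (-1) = 1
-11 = -11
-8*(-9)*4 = 288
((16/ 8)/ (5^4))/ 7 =2/ 4375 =0.00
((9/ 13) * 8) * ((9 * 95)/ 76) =810/ 13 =62.31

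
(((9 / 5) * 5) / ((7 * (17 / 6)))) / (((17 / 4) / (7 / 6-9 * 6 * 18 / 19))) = -205164 / 38437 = -5.34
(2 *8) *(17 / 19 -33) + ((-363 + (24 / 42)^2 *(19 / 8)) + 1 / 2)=-1630011 / 1862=-875.41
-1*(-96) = 96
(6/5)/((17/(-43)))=-258/85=-3.04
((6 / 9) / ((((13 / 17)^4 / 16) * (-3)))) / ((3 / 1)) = -3.47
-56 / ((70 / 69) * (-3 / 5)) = 92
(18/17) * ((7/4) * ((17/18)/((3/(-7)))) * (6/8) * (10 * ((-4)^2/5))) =-98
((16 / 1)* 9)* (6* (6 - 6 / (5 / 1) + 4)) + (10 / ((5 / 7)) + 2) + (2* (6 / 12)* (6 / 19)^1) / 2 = 723839 / 95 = 7619.36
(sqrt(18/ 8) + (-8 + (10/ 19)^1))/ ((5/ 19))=-227/ 10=-22.70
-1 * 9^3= -729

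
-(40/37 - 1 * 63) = 2291/37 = 61.92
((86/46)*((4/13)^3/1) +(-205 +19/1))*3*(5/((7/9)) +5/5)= -112752168/27209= -4143.93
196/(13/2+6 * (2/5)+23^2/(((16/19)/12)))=3920/150943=0.03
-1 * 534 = -534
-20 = -20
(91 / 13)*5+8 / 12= 35.67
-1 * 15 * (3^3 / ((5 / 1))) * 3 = -243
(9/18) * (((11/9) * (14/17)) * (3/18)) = 77/918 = 0.08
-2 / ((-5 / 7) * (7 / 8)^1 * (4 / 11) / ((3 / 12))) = 11 / 5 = 2.20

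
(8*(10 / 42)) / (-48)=-0.04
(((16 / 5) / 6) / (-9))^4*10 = 8192 / 66430125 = 0.00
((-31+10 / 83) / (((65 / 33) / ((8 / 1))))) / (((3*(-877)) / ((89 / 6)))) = 10036708 / 14194245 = 0.71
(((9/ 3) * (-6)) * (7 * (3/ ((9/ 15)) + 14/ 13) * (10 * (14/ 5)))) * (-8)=2229696/ 13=171515.08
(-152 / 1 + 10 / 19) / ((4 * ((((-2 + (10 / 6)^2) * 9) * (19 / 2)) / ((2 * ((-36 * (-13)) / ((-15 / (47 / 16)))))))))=2637687 / 25270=104.38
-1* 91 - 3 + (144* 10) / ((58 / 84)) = 57754 / 29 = 1991.52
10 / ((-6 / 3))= -5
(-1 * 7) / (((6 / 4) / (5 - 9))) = 56 / 3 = 18.67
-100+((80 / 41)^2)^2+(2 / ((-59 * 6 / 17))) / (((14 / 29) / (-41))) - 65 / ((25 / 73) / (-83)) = 548837066006851 / 35011178790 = 15676.05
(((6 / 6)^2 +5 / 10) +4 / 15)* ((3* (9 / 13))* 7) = 3339 / 130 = 25.68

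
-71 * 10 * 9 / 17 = -375.88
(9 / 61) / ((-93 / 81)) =-243 / 1891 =-0.13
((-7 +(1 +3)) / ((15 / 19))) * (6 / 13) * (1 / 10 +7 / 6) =-722 / 325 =-2.22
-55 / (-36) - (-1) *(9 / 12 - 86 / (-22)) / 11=2125 / 1089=1.95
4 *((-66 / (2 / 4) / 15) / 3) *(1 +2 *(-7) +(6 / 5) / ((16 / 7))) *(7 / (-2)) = -38423 / 75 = -512.31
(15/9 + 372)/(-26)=-14.37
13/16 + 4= 77/16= 4.81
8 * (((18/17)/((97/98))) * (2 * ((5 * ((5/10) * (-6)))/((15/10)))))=-282240/1649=-171.16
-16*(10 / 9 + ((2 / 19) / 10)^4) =-13032100144 / 733055625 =-17.78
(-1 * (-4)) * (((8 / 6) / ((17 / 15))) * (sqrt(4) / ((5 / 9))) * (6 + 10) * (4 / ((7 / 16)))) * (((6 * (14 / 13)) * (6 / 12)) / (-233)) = -1769472 / 51493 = -34.36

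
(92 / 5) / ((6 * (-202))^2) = 23 / 1836180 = 0.00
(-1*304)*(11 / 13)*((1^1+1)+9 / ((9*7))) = -50160 / 91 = -551.21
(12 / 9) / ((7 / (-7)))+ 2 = 2 / 3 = 0.67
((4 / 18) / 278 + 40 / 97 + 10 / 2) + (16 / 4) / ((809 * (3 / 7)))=532542020 / 98169723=5.42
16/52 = 4/13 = 0.31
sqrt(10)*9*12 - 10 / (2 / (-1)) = 5 + 108*sqrt(10) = 346.53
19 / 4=4.75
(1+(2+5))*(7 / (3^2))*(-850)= -5288.89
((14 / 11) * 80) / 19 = 1120 / 209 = 5.36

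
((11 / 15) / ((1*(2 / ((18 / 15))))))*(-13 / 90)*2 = -143 / 1125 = -0.13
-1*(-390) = 390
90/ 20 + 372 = 753/ 2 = 376.50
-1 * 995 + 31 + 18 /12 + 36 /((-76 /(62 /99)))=-962.80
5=5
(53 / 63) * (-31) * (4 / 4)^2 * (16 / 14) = -13144 / 441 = -29.80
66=66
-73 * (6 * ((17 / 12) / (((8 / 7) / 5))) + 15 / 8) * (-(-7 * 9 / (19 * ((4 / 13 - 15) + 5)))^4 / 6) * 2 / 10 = 260619125 / 200173056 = 1.30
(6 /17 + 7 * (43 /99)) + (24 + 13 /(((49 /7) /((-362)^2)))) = 243394.82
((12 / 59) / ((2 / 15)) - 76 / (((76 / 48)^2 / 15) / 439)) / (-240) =7459431 / 8968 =831.78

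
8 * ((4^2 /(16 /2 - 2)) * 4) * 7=1792 /3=597.33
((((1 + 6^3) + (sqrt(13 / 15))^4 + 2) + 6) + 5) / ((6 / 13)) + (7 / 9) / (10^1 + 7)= 11475149 / 22950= 500.01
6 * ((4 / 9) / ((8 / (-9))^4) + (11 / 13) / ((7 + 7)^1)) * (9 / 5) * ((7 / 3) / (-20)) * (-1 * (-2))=-647739 / 332800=-1.95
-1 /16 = -0.06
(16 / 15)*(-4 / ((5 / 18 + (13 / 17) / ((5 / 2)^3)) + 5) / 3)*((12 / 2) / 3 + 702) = -38297600 / 203747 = -187.97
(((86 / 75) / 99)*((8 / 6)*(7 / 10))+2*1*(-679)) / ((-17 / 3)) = 151246046 / 631125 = 239.65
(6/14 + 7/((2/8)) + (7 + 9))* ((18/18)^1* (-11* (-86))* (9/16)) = 1323927/56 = 23641.55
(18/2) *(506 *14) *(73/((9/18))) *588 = 5473325088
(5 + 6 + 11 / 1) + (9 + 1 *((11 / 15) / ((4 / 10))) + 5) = 227 / 6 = 37.83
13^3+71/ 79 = 173634/ 79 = 2197.90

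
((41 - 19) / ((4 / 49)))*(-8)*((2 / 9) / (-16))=539 / 18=29.94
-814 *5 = -4070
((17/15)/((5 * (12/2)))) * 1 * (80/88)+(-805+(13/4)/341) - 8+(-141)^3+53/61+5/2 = -2804030.59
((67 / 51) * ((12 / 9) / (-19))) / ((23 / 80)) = -21440 / 66861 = -0.32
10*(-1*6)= -60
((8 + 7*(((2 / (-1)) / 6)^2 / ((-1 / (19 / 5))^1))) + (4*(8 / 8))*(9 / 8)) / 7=859 / 630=1.36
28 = 28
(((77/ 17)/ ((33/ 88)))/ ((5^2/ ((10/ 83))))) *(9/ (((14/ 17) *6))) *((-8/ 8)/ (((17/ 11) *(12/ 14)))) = -1694/ 21165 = -0.08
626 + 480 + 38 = 1144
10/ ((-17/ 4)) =-40/ 17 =-2.35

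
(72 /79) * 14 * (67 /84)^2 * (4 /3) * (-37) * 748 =-496950256 /1659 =-299548.07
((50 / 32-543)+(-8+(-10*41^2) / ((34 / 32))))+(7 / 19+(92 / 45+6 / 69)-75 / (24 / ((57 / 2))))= -11003432879 / 668610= -16457.18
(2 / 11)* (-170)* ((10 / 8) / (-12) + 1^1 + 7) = -32215 / 132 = -244.05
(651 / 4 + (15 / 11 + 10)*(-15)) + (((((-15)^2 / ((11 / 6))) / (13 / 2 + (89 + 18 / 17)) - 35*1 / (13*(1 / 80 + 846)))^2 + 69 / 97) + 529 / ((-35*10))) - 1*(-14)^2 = -1986988072308023624532808403 / 9793075627596720172413700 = -202.90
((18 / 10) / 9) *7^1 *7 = 49 / 5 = 9.80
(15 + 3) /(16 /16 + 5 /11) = 99 /8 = 12.38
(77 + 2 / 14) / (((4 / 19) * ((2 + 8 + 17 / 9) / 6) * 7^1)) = 138510 / 5243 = 26.42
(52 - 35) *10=170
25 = 25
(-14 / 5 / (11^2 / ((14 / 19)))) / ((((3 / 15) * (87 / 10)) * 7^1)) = -0.00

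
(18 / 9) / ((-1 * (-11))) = 2 / 11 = 0.18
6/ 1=6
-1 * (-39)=39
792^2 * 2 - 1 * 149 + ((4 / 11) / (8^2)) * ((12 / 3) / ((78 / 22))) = 195683125 / 156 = 1254379.01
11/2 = 5.50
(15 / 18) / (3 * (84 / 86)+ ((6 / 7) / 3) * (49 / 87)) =6235 / 23128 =0.27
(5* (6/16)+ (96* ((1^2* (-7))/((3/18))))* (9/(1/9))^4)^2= 1927973995647874890218721/64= 30124593681998045159667.52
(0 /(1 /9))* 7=0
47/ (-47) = -1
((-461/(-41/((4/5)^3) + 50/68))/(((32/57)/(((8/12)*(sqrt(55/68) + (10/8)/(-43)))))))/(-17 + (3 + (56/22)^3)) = 2.41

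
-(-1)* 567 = 567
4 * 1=4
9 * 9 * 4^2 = 1296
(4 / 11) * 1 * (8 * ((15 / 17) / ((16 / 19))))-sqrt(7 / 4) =570 / 187-sqrt(7) / 2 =1.73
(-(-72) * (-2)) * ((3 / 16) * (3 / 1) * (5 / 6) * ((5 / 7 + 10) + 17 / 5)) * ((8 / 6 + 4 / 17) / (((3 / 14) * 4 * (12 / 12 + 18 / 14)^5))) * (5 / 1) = -311349675 / 2228224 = -139.73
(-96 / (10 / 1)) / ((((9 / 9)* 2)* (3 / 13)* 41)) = -104 / 205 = -0.51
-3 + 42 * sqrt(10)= 129.82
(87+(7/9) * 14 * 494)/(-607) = -49195/5463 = -9.01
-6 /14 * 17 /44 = -0.17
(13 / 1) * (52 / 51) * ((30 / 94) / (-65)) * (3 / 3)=-52 / 799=-0.07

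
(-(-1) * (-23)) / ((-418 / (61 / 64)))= 1403 / 26752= 0.05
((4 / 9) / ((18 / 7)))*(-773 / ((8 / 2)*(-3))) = 5411 / 486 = 11.13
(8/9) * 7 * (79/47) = 4424/423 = 10.46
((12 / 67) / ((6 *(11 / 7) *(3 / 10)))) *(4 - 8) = -560 / 2211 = -0.25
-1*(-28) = 28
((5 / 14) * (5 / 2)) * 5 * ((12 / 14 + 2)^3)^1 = 250000 / 2401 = 104.12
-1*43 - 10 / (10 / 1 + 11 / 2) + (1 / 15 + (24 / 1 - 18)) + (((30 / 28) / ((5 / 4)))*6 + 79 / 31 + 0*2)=-97283 / 3255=-29.89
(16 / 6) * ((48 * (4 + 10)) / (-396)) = -448 / 99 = -4.53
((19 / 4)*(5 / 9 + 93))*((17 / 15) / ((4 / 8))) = 135983 / 135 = 1007.28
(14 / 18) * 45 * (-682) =-23870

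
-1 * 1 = -1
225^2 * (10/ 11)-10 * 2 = 506030/ 11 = 46002.73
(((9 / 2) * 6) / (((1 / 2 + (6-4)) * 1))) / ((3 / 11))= 198 / 5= 39.60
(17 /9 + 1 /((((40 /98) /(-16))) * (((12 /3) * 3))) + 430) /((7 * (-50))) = -9644 /7875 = -1.22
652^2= 425104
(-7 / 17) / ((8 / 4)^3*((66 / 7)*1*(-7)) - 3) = 7 / 9027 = 0.00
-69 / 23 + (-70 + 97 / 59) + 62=-9.36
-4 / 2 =-2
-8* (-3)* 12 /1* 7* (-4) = -8064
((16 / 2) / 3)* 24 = 64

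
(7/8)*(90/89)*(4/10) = 63/178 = 0.35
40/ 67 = 0.60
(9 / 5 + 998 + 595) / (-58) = -3987 / 145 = -27.50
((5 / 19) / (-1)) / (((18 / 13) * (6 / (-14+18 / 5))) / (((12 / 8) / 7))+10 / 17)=2873 / 34276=0.08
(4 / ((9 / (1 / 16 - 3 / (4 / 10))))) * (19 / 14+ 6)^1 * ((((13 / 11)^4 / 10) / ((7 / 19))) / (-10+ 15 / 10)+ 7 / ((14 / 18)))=-1002446161 / 4611915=-217.36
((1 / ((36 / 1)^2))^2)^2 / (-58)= -1 / 163624374632448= -0.00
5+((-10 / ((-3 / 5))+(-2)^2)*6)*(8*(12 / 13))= 11969 / 13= 920.69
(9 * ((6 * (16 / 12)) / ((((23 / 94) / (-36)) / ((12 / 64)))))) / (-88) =11421 / 506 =22.57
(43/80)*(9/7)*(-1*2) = -1.38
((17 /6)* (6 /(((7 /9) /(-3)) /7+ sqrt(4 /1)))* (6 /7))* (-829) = -2283066 /371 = -6153.82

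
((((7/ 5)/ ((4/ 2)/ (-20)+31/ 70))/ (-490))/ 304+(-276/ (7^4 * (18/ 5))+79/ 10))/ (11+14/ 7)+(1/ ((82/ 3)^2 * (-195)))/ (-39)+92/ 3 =778136321400227/ 24882923694720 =31.27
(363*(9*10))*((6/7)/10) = 19602/7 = 2800.29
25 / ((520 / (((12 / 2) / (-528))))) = -5 / 9152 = -0.00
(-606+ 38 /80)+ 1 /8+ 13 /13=-3022 /5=-604.40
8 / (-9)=-8 / 9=-0.89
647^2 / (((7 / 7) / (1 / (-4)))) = -418609 / 4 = -104652.25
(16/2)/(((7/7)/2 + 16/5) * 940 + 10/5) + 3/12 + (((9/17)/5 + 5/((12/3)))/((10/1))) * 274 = 2765987/73950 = 37.40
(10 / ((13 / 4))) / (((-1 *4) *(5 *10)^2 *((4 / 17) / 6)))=-51 / 6500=-0.01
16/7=2.29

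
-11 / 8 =-1.38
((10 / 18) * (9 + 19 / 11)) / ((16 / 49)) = 14455 / 792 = 18.25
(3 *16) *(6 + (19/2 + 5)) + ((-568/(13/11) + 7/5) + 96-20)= 37751/65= 580.78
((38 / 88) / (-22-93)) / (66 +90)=-19 / 789360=-0.00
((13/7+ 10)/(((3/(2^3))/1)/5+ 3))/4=830/861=0.96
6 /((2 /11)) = 33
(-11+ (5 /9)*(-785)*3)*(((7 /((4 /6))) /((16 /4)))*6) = -41559 /2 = -20779.50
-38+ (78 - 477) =-437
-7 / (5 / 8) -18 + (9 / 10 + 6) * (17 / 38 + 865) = 2258107 / 380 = 5942.39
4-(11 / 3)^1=1 / 3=0.33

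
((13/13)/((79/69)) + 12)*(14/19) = 9.49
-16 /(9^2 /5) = -80 /81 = -0.99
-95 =-95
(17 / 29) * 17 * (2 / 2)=289 / 29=9.97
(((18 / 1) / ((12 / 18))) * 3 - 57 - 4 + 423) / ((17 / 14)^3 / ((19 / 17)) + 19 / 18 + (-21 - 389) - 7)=-207866232 / 194419427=-1.07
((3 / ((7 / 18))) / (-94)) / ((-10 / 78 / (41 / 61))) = 0.43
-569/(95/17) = -9673/95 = -101.82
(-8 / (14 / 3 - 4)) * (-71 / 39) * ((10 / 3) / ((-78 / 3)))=-1420 / 507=-2.80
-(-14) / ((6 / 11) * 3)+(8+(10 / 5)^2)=185 / 9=20.56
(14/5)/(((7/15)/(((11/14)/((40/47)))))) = 1551/280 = 5.54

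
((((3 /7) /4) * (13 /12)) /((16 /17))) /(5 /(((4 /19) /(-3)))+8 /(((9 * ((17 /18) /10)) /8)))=3757 /123200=0.03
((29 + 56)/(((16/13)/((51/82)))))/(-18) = -18785/7872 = -2.39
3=3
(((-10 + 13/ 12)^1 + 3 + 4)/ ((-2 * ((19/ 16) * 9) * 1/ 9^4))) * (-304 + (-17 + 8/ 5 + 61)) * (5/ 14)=-380052/ 7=-54293.14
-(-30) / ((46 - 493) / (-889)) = 8890 / 149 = 59.66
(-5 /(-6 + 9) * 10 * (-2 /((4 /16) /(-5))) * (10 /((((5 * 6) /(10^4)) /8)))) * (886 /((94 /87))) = -2055520000000 /141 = -14578156028.37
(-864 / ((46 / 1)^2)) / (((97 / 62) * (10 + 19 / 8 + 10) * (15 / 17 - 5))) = 910656 / 321475945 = 0.00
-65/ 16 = -4.06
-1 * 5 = -5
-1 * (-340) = 340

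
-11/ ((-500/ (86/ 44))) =43/ 1000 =0.04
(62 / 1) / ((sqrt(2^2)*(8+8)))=31 / 16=1.94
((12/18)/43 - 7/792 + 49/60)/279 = 140197/47508120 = 0.00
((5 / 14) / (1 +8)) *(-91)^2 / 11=5915 / 198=29.87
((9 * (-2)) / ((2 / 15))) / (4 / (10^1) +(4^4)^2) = -675 / 327682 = -0.00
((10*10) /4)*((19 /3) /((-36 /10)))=-2375 /54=-43.98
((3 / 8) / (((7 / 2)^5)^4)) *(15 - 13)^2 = 1572864 / 79792266297612001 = 0.00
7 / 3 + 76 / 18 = 59 / 9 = 6.56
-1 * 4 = -4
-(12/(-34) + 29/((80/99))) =-48327/1360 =-35.53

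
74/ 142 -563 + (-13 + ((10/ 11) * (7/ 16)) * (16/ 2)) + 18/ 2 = -563.30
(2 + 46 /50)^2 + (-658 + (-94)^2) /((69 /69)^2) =8186.53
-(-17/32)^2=-289/1024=-0.28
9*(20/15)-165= -153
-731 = -731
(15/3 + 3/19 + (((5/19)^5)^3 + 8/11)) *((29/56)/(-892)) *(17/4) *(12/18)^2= -484509664357379928305065/75074438082234286538533152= -0.01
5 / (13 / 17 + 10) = 85 / 183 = 0.46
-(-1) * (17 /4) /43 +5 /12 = 133 /258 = 0.52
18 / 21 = 6 / 7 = 0.86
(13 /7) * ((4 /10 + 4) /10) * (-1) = -143 /175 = -0.82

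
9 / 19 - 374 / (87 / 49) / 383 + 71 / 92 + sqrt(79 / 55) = 40505969 / 58245108 + sqrt(4345) / 55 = 1.89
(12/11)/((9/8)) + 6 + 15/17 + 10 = 10015/561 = 17.85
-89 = -89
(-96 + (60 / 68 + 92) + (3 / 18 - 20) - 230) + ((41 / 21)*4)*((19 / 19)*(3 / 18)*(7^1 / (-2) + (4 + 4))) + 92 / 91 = -2284141 / 9282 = -246.08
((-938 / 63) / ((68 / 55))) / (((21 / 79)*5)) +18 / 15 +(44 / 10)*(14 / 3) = 407177 / 32130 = 12.67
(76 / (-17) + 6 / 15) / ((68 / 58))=-5017 / 1445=-3.47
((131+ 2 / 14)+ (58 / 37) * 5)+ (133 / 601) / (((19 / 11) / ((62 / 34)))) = 368389365 / 2646203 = 139.21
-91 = -91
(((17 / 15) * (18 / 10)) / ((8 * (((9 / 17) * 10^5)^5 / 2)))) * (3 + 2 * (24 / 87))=2486169607 / 570807000000000000000000000000000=0.00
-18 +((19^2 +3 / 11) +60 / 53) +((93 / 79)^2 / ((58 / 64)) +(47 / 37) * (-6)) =1320810000278 / 3904113719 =338.31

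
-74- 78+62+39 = -51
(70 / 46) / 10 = 7 / 46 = 0.15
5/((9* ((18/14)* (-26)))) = -35/2106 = -0.02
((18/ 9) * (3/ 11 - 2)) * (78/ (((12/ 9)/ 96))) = -213408/ 11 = -19400.73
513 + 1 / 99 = 50788 / 99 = 513.01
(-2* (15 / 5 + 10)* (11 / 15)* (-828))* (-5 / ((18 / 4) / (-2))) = 105248 / 3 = 35082.67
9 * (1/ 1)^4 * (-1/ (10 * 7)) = -9/ 70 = -0.13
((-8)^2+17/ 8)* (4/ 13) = 529/ 26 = 20.35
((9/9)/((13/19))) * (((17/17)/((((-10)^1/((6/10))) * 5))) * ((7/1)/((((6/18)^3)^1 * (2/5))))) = -8.29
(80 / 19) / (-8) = -0.53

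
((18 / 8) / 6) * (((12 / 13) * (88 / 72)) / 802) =11 / 20852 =0.00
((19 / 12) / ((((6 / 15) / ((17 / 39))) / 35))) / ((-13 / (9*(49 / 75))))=-110789 / 4056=-27.31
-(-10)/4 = 5/2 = 2.50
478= 478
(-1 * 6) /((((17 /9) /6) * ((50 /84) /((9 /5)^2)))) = -1102248 /10625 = -103.74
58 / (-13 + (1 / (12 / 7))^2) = -8352 / 1823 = -4.58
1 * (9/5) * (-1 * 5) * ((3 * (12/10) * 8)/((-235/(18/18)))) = 1296/1175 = 1.10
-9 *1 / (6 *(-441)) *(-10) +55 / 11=730 / 147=4.97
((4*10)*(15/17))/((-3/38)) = -7600/17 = -447.06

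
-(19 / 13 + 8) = -123 / 13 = -9.46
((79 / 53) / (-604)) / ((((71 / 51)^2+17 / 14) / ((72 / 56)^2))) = -0.00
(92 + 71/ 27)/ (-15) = -511/ 81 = -6.31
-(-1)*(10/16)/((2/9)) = 45/16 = 2.81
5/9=0.56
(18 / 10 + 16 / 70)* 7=71 / 5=14.20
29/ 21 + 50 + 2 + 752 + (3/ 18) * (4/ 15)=253709/ 315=805.43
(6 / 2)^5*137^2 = 4560867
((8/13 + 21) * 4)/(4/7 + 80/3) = 5901/1859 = 3.17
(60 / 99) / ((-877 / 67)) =-1340 / 28941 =-0.05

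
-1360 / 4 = -340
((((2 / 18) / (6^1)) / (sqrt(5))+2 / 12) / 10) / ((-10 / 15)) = -1 / 40 - sqrt(5) / 1800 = -0.03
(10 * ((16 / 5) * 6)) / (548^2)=12 / 18769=0.00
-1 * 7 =-7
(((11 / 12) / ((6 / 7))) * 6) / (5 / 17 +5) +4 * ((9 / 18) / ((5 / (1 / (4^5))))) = 83803 / 69120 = 1.21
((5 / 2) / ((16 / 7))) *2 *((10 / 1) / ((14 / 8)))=25 / 2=12.50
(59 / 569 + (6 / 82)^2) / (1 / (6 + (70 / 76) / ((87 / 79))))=1178642150 / 1581076317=0.75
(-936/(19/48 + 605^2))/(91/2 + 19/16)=-79872/1458245177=-0.00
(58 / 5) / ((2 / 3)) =87 / 5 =17.40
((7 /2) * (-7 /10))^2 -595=-235599 /400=-589.00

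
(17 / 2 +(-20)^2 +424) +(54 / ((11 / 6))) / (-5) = 90927 / 110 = 826.61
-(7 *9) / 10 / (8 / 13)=-819 / 80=-10.24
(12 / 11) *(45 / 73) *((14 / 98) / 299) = 540 / 1680679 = 0.00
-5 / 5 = -1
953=953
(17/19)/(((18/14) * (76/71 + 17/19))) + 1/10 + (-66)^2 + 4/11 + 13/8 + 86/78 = 54087483763/12406680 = 4359.55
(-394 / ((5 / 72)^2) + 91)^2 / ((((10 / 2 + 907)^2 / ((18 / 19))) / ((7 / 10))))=29137512101887 / 5487200000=5310.09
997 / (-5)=-997 / 5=-199.40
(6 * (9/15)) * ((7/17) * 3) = 4.45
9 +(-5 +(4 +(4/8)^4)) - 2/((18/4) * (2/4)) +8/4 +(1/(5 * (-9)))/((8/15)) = 1315/144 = 9.13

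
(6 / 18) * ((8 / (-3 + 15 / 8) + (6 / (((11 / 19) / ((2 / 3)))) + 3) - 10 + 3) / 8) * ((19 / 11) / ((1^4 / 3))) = -988 / 1089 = -0.91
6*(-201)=-1206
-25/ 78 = -0.32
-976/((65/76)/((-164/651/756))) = 3041216/7997535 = 0.38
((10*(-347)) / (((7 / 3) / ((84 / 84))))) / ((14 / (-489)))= 2545245 / 49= 51943.78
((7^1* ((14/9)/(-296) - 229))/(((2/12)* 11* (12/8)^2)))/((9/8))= -345.44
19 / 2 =9.50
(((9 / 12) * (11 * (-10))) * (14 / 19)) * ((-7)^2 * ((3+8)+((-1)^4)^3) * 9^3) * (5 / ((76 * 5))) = -123773265 / 361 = -342862.23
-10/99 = -0.10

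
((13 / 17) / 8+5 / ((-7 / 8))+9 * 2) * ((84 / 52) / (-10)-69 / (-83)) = 85184649 / 10272080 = 8.29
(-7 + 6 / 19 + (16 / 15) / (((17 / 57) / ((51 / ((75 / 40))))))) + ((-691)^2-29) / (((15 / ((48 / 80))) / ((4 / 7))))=36587583 / 3325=11003.78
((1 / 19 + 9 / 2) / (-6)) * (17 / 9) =-2941 / 2052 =-1.43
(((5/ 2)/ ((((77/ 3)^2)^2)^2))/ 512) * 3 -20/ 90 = -0.22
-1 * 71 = -71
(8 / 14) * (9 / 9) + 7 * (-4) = -192 / 7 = -27.43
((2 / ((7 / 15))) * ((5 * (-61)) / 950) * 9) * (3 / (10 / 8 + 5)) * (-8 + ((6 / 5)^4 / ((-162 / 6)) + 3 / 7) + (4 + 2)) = 142518204 / 14546875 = 9.80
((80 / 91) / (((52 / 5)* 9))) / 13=0.00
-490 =-490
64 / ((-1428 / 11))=-176 / 357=-0.49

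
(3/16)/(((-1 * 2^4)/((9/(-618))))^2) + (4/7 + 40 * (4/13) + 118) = 2070170667417/15817424896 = 130.88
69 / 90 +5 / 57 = 487 / 570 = 0.85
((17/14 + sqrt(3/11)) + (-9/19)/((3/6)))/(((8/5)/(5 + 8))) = 4615/2128 + 65 * sqrt(33)/88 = 6.41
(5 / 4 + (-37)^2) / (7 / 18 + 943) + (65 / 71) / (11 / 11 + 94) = 66986327 / 45814738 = 1.46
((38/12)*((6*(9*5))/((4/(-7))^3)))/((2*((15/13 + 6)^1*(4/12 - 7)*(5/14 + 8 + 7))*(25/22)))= 58711653/21328000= 2.75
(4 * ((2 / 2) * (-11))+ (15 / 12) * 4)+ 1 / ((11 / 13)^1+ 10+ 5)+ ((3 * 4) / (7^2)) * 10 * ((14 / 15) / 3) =-165145 / 4326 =-38.17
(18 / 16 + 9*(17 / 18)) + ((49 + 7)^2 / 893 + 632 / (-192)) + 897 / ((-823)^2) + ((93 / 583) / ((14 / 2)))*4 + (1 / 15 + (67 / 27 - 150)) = -45824664923726792 / 333235677585195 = -137.51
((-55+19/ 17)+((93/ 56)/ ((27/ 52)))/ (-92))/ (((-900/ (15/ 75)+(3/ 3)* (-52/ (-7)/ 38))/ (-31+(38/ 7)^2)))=-5046933425/ 275187920784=-0.02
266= 266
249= 249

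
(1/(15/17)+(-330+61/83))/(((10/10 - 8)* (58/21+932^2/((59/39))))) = 12051458/147616844185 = 0.00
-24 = -24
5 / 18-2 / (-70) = 193 / 630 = 0.31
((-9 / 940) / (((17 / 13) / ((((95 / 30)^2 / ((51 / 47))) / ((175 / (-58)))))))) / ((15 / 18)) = 136097 / 5057500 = 0.03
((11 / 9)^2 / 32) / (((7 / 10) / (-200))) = -15125 / 1134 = -13.34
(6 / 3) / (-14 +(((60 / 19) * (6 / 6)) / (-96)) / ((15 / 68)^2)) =-855 / 6274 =-0.14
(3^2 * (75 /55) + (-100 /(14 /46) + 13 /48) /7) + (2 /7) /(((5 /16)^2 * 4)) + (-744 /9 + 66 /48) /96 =-1078636301 /31046400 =-34.74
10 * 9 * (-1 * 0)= 0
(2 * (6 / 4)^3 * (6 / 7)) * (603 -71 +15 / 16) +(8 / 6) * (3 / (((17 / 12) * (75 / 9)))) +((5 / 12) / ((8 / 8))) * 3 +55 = 298929231 / 95200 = 3140.01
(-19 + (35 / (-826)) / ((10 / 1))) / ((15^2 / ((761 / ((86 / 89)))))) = -20250971 / 304440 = -66.52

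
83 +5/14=1167/14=83.36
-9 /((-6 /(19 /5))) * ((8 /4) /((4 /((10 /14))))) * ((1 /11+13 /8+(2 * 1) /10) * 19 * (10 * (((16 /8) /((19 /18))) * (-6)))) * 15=-19460655 /154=-126367.89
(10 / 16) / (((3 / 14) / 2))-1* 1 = 29 / 6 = 4.83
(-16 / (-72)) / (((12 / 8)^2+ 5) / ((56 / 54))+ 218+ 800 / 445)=19936 / 20345679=0.00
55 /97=0.57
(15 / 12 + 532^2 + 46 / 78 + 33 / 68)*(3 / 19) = 375292907 / 8398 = 44688.37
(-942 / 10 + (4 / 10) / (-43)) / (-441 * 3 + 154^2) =-4051 / 962899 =-0.00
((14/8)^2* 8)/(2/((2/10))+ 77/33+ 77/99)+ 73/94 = 29341/11092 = 2.65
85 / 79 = 1.08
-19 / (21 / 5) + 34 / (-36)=-689 / 126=-5.47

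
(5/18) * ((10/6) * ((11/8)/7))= 275/3024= 0.09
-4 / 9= -0.44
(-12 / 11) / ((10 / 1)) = -6 / 55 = -0.11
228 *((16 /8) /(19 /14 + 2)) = 135.83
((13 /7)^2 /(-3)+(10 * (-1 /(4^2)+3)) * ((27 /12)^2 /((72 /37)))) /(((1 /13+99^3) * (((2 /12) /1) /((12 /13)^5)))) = 2753294247 /8826498751616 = 0.00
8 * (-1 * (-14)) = 112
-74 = -74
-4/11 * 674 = -245.09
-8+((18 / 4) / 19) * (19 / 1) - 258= -523 / 2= -261.50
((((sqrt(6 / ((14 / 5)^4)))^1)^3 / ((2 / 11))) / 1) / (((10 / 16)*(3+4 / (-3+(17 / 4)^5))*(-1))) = -146105953125*sqrt(6) / 4004255245592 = -0.09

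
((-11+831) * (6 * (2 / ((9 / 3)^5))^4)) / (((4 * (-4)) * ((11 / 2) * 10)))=-328 / 12784876137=-0.00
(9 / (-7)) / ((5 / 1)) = -9 / 35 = -0.26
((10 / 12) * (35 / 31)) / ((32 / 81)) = 4725 / 1984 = 2.38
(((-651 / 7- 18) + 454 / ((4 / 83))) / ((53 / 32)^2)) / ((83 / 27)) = 257389056 / 233147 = 1103.98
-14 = -14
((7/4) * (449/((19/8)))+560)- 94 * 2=13354/19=702.84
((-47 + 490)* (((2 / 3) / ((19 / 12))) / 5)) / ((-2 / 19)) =-354.40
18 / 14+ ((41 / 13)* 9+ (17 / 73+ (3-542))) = -3381930 / 6643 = -509.10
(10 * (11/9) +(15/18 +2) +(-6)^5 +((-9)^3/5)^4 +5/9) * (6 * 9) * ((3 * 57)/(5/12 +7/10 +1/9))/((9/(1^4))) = 10431638210884716/27625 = 377615862837.46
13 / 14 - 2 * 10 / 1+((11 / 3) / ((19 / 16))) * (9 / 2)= -1377 / 266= -5.18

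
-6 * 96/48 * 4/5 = -48/5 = -9.60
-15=-15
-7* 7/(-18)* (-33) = -539/6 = -89.83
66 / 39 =22 / 13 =1.69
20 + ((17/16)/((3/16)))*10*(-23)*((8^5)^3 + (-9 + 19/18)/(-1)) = -1238138053806277105/27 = -45856964955788040.93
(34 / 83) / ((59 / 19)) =646 / 4897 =0.13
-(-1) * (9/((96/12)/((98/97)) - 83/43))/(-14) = -2709/25234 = -0.11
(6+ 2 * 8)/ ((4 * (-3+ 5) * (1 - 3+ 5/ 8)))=-2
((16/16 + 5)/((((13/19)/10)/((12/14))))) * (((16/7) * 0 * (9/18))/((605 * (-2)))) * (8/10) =0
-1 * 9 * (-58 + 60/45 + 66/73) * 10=366360/73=5018.63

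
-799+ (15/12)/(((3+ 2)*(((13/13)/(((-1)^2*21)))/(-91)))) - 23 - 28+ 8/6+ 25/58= -461443/348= -1325.99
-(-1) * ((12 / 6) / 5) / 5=2 / 25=0.08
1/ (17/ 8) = 8/ 17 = 0.47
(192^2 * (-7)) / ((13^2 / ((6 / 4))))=-387072 / 169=-2290.37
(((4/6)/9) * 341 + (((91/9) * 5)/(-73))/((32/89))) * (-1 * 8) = -1471667/7884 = -186.67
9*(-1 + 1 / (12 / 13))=3 / 4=0.75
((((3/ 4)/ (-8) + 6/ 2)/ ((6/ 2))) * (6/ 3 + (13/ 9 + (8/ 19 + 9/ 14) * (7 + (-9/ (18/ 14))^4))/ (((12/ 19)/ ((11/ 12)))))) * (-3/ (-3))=149551223/ 41472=3606.08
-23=-23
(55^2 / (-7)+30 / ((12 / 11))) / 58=-6.98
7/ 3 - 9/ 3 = -2/ 3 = -0.67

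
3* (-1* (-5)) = 15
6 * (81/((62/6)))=1458/31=47.03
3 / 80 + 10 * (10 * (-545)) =-4359997 / 80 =-54499.96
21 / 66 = 7 / 22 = 0.32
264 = 264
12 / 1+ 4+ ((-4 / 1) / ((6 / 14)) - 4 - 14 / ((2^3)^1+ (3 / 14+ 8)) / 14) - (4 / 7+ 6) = -18908 / 4767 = -3.97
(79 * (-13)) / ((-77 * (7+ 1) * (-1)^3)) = -1027 / 616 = -1.67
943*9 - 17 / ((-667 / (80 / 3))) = 16983847 / 2001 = 8487.68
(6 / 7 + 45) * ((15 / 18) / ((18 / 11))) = 5885 / 252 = 23.35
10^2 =100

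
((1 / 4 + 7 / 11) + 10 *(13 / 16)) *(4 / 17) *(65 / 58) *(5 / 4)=2.97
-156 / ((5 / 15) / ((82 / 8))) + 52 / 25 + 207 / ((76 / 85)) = -8670473 / 1900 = -4563.41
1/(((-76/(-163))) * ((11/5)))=815/836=0.97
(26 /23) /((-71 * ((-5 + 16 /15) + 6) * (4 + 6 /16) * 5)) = -624 /1771805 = -0.00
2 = 2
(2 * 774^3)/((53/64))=59351657472/53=1119842593.81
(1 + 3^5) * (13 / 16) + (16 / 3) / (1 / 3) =857 / 4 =214.25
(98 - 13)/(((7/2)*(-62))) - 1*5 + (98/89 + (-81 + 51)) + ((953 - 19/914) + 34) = 16816937831/17652082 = 952.69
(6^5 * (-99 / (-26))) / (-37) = -384912 / 481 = -800.23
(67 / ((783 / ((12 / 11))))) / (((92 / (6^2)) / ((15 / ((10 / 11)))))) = 0.60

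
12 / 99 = 0.12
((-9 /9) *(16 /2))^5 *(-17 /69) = 557056 /69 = 8073.28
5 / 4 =1.25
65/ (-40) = -13/ 8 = -1.62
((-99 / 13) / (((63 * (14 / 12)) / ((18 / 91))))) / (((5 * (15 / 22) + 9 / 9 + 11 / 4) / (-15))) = 17424 / 405769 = 0.04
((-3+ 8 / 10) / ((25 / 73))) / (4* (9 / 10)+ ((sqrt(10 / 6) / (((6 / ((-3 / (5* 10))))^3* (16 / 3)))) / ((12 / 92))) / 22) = -1719272079360000000 / 963477503999999471-10401740800* sqrt(15) / 963477503999999471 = -1.78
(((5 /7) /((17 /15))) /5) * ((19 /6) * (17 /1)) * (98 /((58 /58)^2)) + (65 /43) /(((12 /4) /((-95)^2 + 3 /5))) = 672449 /129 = 5212.78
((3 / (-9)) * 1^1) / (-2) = 1 / 6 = 0.17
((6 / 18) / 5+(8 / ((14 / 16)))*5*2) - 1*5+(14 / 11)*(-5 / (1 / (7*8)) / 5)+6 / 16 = 144121 / 9240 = 15.60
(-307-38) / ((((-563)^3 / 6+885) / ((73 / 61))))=6570 / 473275759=0.00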